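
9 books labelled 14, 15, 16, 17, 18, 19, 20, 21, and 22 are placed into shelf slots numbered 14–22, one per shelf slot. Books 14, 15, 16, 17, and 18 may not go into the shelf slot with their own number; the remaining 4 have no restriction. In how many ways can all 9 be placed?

205056

Let Aᵢ (for 14 ≤ i ≤ 18) be the placements that put book i in its forbidden shelf slot. Any j of these fix j positions, leaving (9−j)! ways to fill the rest, and there are C(5,j) ways to pick which j.
By inclusion–exclusion, the number of valid placements is Σ_{j=0}^{5} (−1)^j C(5,j)·(9−j)!.
Computing: 362880 − 201600 + 50400 − 7200 + 600 − 24 = 205056.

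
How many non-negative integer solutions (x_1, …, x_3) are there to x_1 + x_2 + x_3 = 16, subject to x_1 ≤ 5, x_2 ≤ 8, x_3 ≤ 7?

15

By stars and bars, unrestricted non-negative solutions to x_1+…+x_3 = 16 number C(16+2,2) = 153.
Subtract solutions that violate a single cap (substitute x_i' = x_i − (cap_i+1)): x_1 ≥ 6 gives C(12,2) = 66; x_2 ≥ 9 gives C(9,2) = 36; x_3 ≥ 8 gives C(10,2) = 45. Together 147.
Add back pairs where two caps are both exceeded: 3 + 6 + 0 = 9.
By inclusion–exclusion the count is 153 − 147 + 9 = 15.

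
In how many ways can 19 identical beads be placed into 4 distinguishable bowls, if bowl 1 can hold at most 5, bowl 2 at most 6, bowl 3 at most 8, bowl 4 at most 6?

83

Without the upper bounds there are C(22,3) = 1540 ways to split 19 among 4 bowls.
Subtract solutions that violate a single cap (substitute x_i' = x_i − (cap_i+1)): x_1 ≥ 6 gives C(16,3) = 560; x_2 ≥ 7 gives C(15,3) = 455; x_3 ≥ 9 gives C(13,3) = 286; x_4 ≥ 7 gives C(15,3) = 455. Together 1756.
Add back pairs where two caps are both exceeded: 84 + 35 + 84 + 20 + 56 + 20 = 299.
By inclusion–exclusion the count is 1540 − 1756 + 299 = 83.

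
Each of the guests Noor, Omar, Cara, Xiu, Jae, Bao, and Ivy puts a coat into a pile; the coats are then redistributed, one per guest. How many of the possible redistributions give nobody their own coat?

1854

Count assignments avoiding every fixed point. For any j of the 7 guests fixed to their own coat, the other 7−j can be arranged in (7−j)! ways.
By inclusion–exclusion this is Σ_{j=0}^{7} (−1)^j C(7,j)·(7−j)!.
Computing: 5040 − 5040 + 2520 − 840 + 210 − 42 + 7 − 1 = 1854.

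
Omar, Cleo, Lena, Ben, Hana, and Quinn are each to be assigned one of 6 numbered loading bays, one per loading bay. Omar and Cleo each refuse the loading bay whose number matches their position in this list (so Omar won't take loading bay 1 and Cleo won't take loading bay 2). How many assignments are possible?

Let Aᵢ (for i ∈ {1, 2}) be the placements that put person i in their forbidden loading bay. Any j of these fix j positions, leaving (6−j)! ways to fill the rest, and there are C(2,j) ways to pick which j.
By inclusion–exclusion, the number of valid placements is Σ_{j=0}^{2} (−1)^j C(2,j)·(6−j)!.
Computing: 720 − 240 + 24 = 504.

504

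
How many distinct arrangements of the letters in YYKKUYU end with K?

With the last slot taken by K, it remains to arrange the other 6 letters (YYKUYU).
Those 6 letters have U appearing twice and Y appearing 3 times, giving (6)!/(3!·2!) = 60.

60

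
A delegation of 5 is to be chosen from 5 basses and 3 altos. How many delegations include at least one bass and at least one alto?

55

Total 5-person selections from all 8: C(8,5) = 56.
Selections missing a whole group: no basses → C(3,5) = 0; no altos → C(5,5) = 1.
Both groups omitted at once is impossible, so 56 − 1 = 55.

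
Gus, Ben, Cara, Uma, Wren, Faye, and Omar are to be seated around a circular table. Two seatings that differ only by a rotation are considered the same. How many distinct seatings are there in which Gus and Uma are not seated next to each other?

480

All circular seatings of 7 people number (6)! = 720.
Those with Gus next to Uma: fuse the pair into one unit and seat 6 units around a circle — 2·(5)! = 240.
Subtracting, 720 − 240 = 480.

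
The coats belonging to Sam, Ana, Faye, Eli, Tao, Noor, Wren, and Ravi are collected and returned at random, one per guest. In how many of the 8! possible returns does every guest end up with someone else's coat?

14833

This is the derangement count D_8: permutations of 8 items with no fixed point.
By inclusion–exclusion this is Σ_{j=0}^{8} (−1)^j C(8,j)·(8−j)!.
Computing: 40320 − 40320 + 20160 − 6720 + 1680 − 336 + 56 − 8 + 1 = 14833.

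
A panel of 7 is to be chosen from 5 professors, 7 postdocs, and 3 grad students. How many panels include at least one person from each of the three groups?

With no constraint there are C(15,7) = 6435 possible selections.
Subtract selections that omit an entire group: no professors → C(10,7) = 120; no postdocs → C(8,7) = 8; no grad students → C(12,7) = 792.
Add back selections omitting two groups (i.e. drawn from a single group): C(5,7) + C(7,7) + C(3,7) = 1.
By inclusion–exclusion: 6435 − 920 + 1 = 5516.

5516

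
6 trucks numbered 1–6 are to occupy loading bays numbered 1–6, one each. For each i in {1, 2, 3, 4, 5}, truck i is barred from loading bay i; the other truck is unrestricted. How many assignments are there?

Let Aᵢ (for 1 ≤ i ≤ 5) be the placements that put truck i in its forbidden loading bay. Any j of these fix j positions, leaving (6−j)! ways to fill the rest, and there are C(5,j) ways to pick which j.
By inclusion–exclusion, the number of valid placements is Σ_{j=0}^{5} (−1)^j C(5,j)·(6−j)!.
Computing: 720 − 600 + 240 − 60 + 10 − 1 = 309.

309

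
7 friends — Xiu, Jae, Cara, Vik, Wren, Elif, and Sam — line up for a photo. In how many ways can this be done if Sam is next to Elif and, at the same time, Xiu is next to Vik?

Treat {Sam,Elif} as one block (2 orders) and {Xiu,Vik} as another (2 orders).
That leaves 5 units to arrange: 2 × 2 × 5! = 4 × 120 = 480.

480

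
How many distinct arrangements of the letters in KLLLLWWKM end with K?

840

With the last slot taken by K, it remains to arrange the other 8 letters (LLLLWWKM).
Those 8 letters have L appearing 4 times and W appearing twice, giving (8)!/(4!·2!) = 840.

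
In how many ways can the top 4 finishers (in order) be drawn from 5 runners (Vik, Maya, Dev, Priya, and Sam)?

120

This is an ordered selection of 4 from 5: P(5,4).
That gives 5 × 4 × 3 × 2 = 120.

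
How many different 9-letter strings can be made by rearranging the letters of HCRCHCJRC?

3780

HCRCHCJRC has 9 letters with C appearing 4 times, H appearing twice, and R appearing twice.
The number of distinct arrangements is 9!/(4!·2!·2!) = 362880/96 = 3780.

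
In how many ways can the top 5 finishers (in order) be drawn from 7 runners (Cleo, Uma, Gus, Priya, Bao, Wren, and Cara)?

This is an ordered selection of 5 from 7: P(7,5).
That gives 7 × 6 × 5 × 4 × 3 = 2520.

2520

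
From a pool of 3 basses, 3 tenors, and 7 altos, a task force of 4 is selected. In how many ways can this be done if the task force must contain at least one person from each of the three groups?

With no constraint there are C(13,4) = 715 possible selections.
Subtract selections that omit an entire group: no basses → C(10,4) = 210; no tenors → C(10,4) = 210; no altos → C(6,4) = 15.
Add back selections omitting two groups (i.e. drawn from a single group): C(3,4) + C(3,4) + C(7,4) = 35.
By inclusion–exclusion: 715 − 435 + 35 = 315.

315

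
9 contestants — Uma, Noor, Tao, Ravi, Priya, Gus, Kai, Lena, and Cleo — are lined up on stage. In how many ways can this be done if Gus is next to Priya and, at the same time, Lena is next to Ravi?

Treat {Gus,Priya} as one block (2 orders) and {Lena,Ravi} as another (2 orders).
That leaves 7 units to arrange: 2 × 2 × 7! = 4 × 5040 = 20160.

20160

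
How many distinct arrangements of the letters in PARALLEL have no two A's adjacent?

2520

There are 8!/(3!·2!) = 3360 arrangements of PARALLEL in total.
If the two A's are adjacent, glue them into one block, leaving 7 items to arrange: (7)!/(3!) = 840 ways.
Subtracting, 3360 − 840 = 2520 arrangements keep the A's apart.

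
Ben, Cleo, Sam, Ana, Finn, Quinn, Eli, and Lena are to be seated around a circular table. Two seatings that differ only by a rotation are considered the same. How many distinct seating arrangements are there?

5040

Around a circle, 8 distinct people have 8!/8 = (7)! = 5040 rotationally distinct seatings.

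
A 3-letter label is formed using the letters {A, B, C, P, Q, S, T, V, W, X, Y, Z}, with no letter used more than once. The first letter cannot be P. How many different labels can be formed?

The first letter has 12−1 = 11 choices (anything except P).
The remaining 2 letters are filled from the other 11 symbols without repetition: 11 × 10 = 110.
Total: 11 × 110 = 1210.

1210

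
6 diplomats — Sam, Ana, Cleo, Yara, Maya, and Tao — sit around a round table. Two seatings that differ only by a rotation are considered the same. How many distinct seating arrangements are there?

Fix one person's seat to break rotational symmetry; the remaining 5 people can be arranged in (5)! = 120 ways.

120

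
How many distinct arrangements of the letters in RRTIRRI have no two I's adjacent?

There are 7!/(4!·2!) = 105 arrangements of RRTIRRI in total.
If the two I's are adjacent, glue them into one block, leaving 6 items to arrange: (6)!/(4!) = 30 ways.
Hence 105 − 30 = 75.

75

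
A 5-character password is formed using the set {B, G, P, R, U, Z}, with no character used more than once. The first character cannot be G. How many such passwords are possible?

The first character has 6−1 = 5 choices (anything except G).
The remaining 4 characters are filled from the other 5 symbols without repetition: 5 × 4 × 3 × 2 = 120.
Total: 5 × 120 = 600.

600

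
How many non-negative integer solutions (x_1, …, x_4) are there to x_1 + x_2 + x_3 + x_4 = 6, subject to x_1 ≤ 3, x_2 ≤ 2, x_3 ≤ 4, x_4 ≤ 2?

By stars and bars, unrestricted non-negative solutions to x_1+…+x_4 = 6 number C(6+3,3) = 84.
Subtract solutions that violate a single cap (substitute x_i' = x_i − (cap_i+1)): x_1 ≥ 4 gives C(5,3) = 10; x_2 ≥ 3 gives C(6,3) = 20; x_3 ≥ 5 gives C(4,3) = 4; x_4 ≥ 3 gives C(6,3) = 20. Together 54.
Add back pairs where two caps are both exceeded: 0 + 0 + 0 + 0 + 1 + 0 = 1.
By inclusion–exclusion the count is 84 − 54 + 1 = 31.

31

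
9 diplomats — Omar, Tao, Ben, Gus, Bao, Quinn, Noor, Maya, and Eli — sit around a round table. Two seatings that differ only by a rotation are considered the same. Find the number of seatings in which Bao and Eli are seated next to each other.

Glue Bao and Eli into a block (2 internal orders). Seating 8 units around a circle gives (7)! arrangements.
So 2 × (7)! = 2 × 5040 = 10080.

10080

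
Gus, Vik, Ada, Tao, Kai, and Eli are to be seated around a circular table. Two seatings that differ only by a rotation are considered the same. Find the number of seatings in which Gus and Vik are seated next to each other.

48

Glue Gus and Vik into a block (2 internal orders). Seating 5 units around a circle gives (4)! arrangements.
So 2 × (4)! = 2 × 24 = 48.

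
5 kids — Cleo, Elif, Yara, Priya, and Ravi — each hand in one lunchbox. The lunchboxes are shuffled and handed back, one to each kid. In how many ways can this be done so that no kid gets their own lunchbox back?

This is the derangement count D_5: permutations of 5 items with no fixed point.
By inclusion–exclusion this is Σ_{j=0}^{5} (−1)^j C(5,j)·(5−j)!.
Computing: 120 − 120 + 60 − 20 + 5 − 1 = 44.

44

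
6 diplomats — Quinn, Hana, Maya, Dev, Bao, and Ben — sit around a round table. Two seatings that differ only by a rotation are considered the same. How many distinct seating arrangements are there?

120

Seat Quinn anywhere (absorbing the rotational symmetry), then permute the other 5: (5)! = 120.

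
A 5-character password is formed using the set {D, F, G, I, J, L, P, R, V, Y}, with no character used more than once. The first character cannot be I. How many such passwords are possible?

27216

The first character has 10−1 = 9 choices (anything except I).
The remaining 4 characters are filled from the other 9 symbols without repetition: 9 × 8 × 7 × 6 = 3024.
Total: 9 × 3024 = 27216.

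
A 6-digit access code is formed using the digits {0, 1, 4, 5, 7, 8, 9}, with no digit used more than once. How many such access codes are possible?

This is a permutation of 6 out of 7: P(7,6) = 7!/1!.
7 × 6 × 5 × 4 × 3 × 2 = 5040.

5040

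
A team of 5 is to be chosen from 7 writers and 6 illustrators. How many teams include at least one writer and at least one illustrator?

1260

With no constraint there are C(13,5) = 1287 possible selections.
Subtract selections that omit an entire group: no writers → C(6,5) = 6; no illustrators → C(7,5) = 21.
Both groups omitted at once is impossible, so 1287 − 27 = 1260.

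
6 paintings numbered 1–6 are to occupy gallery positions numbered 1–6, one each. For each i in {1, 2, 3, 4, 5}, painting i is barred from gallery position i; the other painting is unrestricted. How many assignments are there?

309

Let Aᵢ (for 1 ≤ i ≤ 5) be the placements that put painting i in its forbidden gallery position. Any j of these fix j positions, leaving (6−j)! ways to fill the rest, and there are C(5,j) ways to pick which j.
By inclusion–exclusion, the number of valid placements is Σ_{j=0}^{5} (−1)^j C(5,j)·(6−j)!.
Computing: 720 − 600 + 240 − 60 + 10 − 1 = 309.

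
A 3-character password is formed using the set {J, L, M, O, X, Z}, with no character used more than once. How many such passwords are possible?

120

This is a permutation of 3 out of 6: P(6,3) = 6!/3!.
6 × 5 × 4 = 120.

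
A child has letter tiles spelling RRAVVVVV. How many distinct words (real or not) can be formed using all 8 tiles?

168

RRAVVVVV has 8 letters with R appearing twice and V appearing 5 times.
The number of distinct arrangements is 8!/(5!·2!) = 40320/240 = 168.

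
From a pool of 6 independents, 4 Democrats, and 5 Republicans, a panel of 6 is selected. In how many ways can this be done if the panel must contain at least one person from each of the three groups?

4250

Total 6-person selections from all 15: C(15,6) = 5005.
Selections missing a whole group: no independents → C(9,6) = 84; no Democrats → C(11,6) = 462; no Republicans → C(10,6) = 210.
Add back selections omitting two groups (i.e. drawn from a single group): C(6,6) + C(4,6) + C(5,6) = 1.
By inclusion–exclusion: 5005 − 756 + 1 = 4250.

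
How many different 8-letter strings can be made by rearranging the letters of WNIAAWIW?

The 8 letters of WNIAAWIW have repeats: A appearing twice, I appearing twice, and W appearing 3 times.
So there are 8! / (3!·2!·2!) = 1680 distinguishable arrangements.

1680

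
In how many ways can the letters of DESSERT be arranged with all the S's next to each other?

Treat the 2 copies of S as a single block. The multiset to arrange is then {SS, D, E, E, R, T}, 6 items in all.
That gives (6)!/(2!) = 360 arrangements.

360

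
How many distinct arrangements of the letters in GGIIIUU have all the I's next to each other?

Treat the 3 copies of I as a single block. The multiset to arrange is then {III, G, G, U, U}, 5 items in all.
That gives (5)!/(2!·2!) = 30 arrangements.

30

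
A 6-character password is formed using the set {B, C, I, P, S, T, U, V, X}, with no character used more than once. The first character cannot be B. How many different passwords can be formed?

53760

The first character has 9−1 = 8 choices (anything except B).
The remaining 5 characters are filled from the other 8 symbols without repetition: 8 × 7 × 6 × 5 × 4 = 6720.
Total: 8 × 6720 = 53760.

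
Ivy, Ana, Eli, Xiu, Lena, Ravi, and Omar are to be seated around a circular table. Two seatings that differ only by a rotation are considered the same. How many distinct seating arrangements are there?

720

Fix one person's seat to break rotational symmetry; the remaining 6 people can be arranged in (6)! = 720 ways.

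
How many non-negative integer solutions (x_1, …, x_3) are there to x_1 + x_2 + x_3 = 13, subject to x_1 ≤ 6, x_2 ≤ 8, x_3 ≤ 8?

By stars and bars, unrestricted non-negative solutions to x_1+…+x_3 = 13 number C(13+2,2) = 105.
Subtract solutions that violate a single cap (substitute x_i' = x_i − (cap_i+1)): x_1 ≥ 7 gives C(8,2) = 28; x_2 ≥ 9 gives C(6,2) = 15; x_3 ≥ 9 gives C(6,2) = 15. Together 58.
No two caps can be exceeded simultaneously, so the pair terms are all 0.
By inclusion–exclusion the count is 105 − 58 + 0 = 47.

47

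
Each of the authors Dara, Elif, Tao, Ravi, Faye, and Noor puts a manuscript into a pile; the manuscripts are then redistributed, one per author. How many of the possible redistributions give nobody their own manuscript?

265

Count assignments avoiding every fixed point. For any j of the 6 authors fixed to their own manuscript, the other 6−j can be arranged in (6−j)! ways.
By inclusion–exclusion this is Σ_{j=0}^{6} (−1)^j C(6,j)·(6−j)!.
Computing: 720 − 720 + 360 − 120 + 30 − 6 + 1 = 265.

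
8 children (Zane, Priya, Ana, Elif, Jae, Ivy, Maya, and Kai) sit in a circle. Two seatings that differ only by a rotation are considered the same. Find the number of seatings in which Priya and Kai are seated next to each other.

1440

Treat {Priya, Kai} as one unit (2 internal orders) and seat the resulting 7 units around the table: (6)! circular arrangements.
So 2 × (6)! = 2 × 720 = 1440.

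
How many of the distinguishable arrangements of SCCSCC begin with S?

With the first slot taken by S, it remains to arrange the other 5 letters (CCSCC).
Those 5 letters have C appearing 4 times, giving (5)!/(4!) = 5.

5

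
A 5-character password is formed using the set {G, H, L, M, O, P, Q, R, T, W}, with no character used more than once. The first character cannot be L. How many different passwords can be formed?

The first character has 10−1 = 9 choices (anything except L).
The remaining 4 characters are filled from the other 9 symbols without repetition: 9 × 8 × 7 × 6 = 3024.
Total: 9 × 3024 = 27216.

27216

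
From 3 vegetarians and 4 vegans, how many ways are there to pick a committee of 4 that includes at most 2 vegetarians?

Split by how many vegetarians are chosen (0 through 2).
Sum: C(3,0)·C(4,4) + C(3,1)·C(4,3) + C(3,2)·C(4,2) = 1 + 12 + 18 = 31.

31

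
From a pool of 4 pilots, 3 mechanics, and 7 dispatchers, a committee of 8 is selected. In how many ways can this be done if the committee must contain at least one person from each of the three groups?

2793

Total 8-person selections from all 14: C(14,8) = 3003.
Subtract selections that omit an entire group: no pilots → C(10,8) = 45; no mechanics → C(11,8) = 165; no dispatchers → C(7,8) = 0.
Add back selections omitting two groups (i.e. drawn from a single group): C(4,8) + C(3,8) + C(7,8) = 0.
By inclusion–exclusion: 3003 − 210 + 0 = 2793.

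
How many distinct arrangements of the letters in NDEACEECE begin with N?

840

Fix N in the first position and arrange the remaining 8 letters.
Those 8 letters have C appearing twice and E appearing 4 times, giving (8)!/(4!·2!) = 840.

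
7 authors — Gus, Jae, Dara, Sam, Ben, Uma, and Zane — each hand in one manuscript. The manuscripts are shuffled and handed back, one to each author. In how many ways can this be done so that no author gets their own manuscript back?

1854

This is the derangement count D_7: permutations of 7 items with no fixed point.
By inclusion–exclusion this is Σ_{j=0}^{7} (−1)^j C(7,j)·(7−j)!.
Computing: 5040 − 5040 + 2520 − 840 + 210 − 42 + 7 − 1 = 1854.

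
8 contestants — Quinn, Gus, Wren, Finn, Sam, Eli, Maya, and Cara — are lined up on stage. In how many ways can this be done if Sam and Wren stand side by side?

Place the 6 others and the Sam-Wren pair as 7 objects in a line; the pair has 2 internal arrangements.
That gives 2 × 7! = 2 × 5040 = 10080.

10080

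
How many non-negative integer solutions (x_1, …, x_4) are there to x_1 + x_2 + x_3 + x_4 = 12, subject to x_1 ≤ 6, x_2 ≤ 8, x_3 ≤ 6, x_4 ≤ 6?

By stars and bars, unrestricted non-negative solutions to x_1+…+x_4 = 12 number C(12+3,3) = 455.
Subtract solutions that violate a single cap (substitute x_i' = x_i − (cap_i+1)): x_1 ≥ 7 gives C(8,3) = 56; x_2 ≥ 9 gives C(6,3) = 20; x_3 ≥ 7 gives C(8,3) = 56; x_4 ≥ 7 gives C(8,3) = 56. Together 188.
No two caps can be exceeded simultaneously, so the pair terms are all 0.
By inclusion–exclusion the count is 455 − 188 + 0 = 267.

267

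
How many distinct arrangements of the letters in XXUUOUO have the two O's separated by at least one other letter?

150

Total arrangements of XXUUOUO: 7!/(3!·2!·2!) = 210.
If the two O's are adjacent, glue them into one block, leaving 6 items to arrange: (6)!/(3!·2!) = 60 ways.
Subtracting, 210 − 60 = 150 arrangements keep the O's apart.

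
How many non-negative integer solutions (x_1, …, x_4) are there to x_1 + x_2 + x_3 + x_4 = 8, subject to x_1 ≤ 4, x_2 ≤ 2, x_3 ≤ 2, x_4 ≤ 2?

10

Without the upper bounds there are C(11,3) = 165 ways to split 8 among 4 variables.
Subtract solutions that violate a single cap (substitute x_i' = x_i − (cap_i+1)): x_1 ≥ 5 gives C(6,3) = 20; x_2 ≥ 3 gives C(8,3) = 56; x_3 ≥ 3 gives C(8,3) = 56; x_4 ≥ 3 gives C(8,3) = 56. Together 188.
Add back pairs where two caps are both exceeded: 1 + 1 + 1 + 10 + 10 + 10 = 33.
By inclusion–exclusion the count is 165 − 188 + 33 = 10.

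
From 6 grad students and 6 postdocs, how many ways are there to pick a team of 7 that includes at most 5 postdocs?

786

Split by how many postdocs are chosen (0 through 5).
Sum: C(6,0)·C(6,7) + C(6,1)·C(6,6) + C(6,2)·C(6,5) + C(6,3)·C(6,4) + C(6,4)·C(6,3) + C(6,5)·C(6,2) = 0 + 6 + 90 + 300 + 300 + 90 = 786.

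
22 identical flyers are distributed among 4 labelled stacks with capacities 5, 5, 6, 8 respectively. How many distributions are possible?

10

By stars and bars, unrestricted non-negative solutions to x_1+…+x_4 = 22 number C(22+3,3) = 2300.
Subtract solutions that violate a single cap (substitute x_i' = x_i − (cap_i+1)): x_1 ≥ 6 gives C(19,3) = 969; x_2 ≥ 6 gives C(19,3) = 969; x_3 ≥ 7 gives C(18,3) = 816; x_4 ≥ 9 gives C(16,3) = 560. Together 3314.
Add back pairs where two caps are both exceeded: 286 + 220 + 120 + 220 + 120 + 84 = 1050.
Subtract triples: 20 + 4 + 1 + 1 = 26.
By inclusion–exclusion the count is 2300 − 3314 + 1050 − 26 = 10.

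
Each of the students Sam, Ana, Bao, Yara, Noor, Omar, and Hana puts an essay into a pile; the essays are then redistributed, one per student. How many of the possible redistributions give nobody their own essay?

Count assignments avoiding every fixed point. For any j of the 7 students fixed to their own essay, the other 7−j can be arranged in (7−j)! ways.
By inclusion–exclusion this is Σ_{j=0}^{7} (−1)^j C(7,j)·(7−j)!.
Computing: 5040 − 5040 + 2520 − 840 + 210 − 42 + 7 − 1 = 1854.

1854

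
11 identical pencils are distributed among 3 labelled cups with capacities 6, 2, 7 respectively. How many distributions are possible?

Ignoring the caps, the number of non-negative solutions to x_1+…+x_3 = 11 is C(13,2) = 78.
Subtract solutions that violate a single cap (substitute x_i' = x_i − (cap_i+1)): x_1 ≥ 7 gives C(6,2) = 15; x_2 ≥ 3 gives C(10,2) = 45; x_3 ≥ 8 gives C(5,2) = 10. Together 70.
Add back pairs where two caps are both exceeded: 3 + 0 + 1 = 4.
By inclusion–exclusion the count is 78 − 70 + 4 = 12.

12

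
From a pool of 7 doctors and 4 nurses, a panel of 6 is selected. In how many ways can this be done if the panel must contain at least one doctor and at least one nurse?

With no constraint there are C(11,6) = 462 possible selections.
Subtract selections that omit an entire group: no doctors → C(4,6) = 0; no nurses → C(7,6) = 7.
Both groups omitted at once is impossible, so 462 − 7 = 455.

455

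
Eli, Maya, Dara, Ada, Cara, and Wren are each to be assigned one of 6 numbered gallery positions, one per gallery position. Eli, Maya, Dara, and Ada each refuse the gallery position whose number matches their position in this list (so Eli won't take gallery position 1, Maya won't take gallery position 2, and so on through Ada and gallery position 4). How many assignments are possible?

Let Aᵢ (for 1 ≤ i ≤ 4) be the placements that put person i in their forbidden gallery position. Any j of these fix j positions, leaving (6−j)! ways to fill the rest, and there are C(4,j) ways to pick which j.
By inclusion–exclusion, the number of valid placements is Σ_{j=0}^{4} (−1)^j C(4,j)·(6−j)!.
Computing: 720 − 480 + 144 − 24 + 2 = 362.

362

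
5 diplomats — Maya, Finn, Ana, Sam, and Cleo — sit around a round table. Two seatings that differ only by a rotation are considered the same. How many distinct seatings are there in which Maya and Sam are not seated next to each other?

12

Without the restriction there are (4)! = 24 seatings.
Those with Maya next to Sam: fuse the pair into one unit and seat 4 units around a circle — 2·(3)! = 12.
Subtracting, 24 − 12 = 12.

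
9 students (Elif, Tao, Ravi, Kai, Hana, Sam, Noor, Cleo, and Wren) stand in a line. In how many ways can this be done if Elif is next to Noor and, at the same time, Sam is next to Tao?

20160

Treat {Elif,Noor} as one block (2 orders) and {Sam,Tao} as another (2 orders).
That leaves 7 units to arrange: 2 × 2 × 7! = 4 × 5040 = 20160.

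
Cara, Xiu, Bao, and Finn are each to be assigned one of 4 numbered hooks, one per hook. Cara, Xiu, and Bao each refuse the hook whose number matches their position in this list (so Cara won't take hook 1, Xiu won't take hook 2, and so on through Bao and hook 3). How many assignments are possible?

11

Let Aᵢ (for i ∈ {1, 2, 3}) be the placements that put person i in their forbidden hook. Any j of these fix j positions, leaving (4−j)! ways to fill the rest, and there are C(3,j) ways to pick which j.
By inclusion–exclusion, the number of valid placements is Σ_{j=0}^{3} (−1)^j C(3,j)·(4−j)!.
Computing: 24 − 18 + 6 − 1 = 11.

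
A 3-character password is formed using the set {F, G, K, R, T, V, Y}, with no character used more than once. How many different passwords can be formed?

210

Choose and order 3 of the 7 symbols: the first character has 7 options, the next 6, then 5.
That product is 7 × 6 × 5 = 210.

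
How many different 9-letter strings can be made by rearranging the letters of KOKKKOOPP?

KOKKKOOPP has 9 letters with K appearing 4 times, O appearing 3 times, and P appearing twice.
Dividing 9! = 362880 by 4!·3!·2! = 288 for the repeated letters gives 1260.

1260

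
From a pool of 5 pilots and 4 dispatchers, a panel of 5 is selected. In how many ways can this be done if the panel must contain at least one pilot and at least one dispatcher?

With no constraint there are C(9,5) = 126 possible selections.
Subtract selections that omit an entire group: no pilots → C(4,5) = 0; no dispatchers → C(5,5) = 1.
Both groups omitted at once is impossible, so 126 − 1 = 125.

125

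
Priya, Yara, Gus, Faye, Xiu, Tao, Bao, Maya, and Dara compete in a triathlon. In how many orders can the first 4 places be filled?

3024

There are 9 choices for 1st place, 8 for 2nd, and so on down to 6 for position 4.
That gives 9 × 8 × 7 × 6 = 3024.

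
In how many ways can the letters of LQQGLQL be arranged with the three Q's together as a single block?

20

Treat the 3 copies of Q as a single block. The multiset to arrange is then {QQQ, G, L, L, L}, 5 items in all.
That gives (5)!/(3!) = 20 arrangements.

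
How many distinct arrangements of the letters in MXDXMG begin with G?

With the first slot taken by G, it remains to arrange the other 5 letters (MXDXM).
Those 5 letters have M appearing twice and X appearing twice, giving (5)!/(2!·2!) = 30.

30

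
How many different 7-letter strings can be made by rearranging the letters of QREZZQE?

The 7 letters of QREZZQE have repeats: E appearing twice, Q appearing twice, and Z appearing twice.
The number of distinct arrangements is 7!/(2!·2!·2!) = 5040/8 = 630.

630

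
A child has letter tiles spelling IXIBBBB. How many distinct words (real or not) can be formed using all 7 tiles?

The 7 letters of IXIBBBB have repeats: B appearing 4 times and I appearing twice.
Dividing 7! = 5040 by 4!·2! = 48 for the repeated letters gives 105.

105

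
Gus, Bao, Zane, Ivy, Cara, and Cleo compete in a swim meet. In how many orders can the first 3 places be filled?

There are 6 choices for 1st place, 5 for 2nd, and 4 for 3rd.
That gives 6 × 5 × 4 = 120.

120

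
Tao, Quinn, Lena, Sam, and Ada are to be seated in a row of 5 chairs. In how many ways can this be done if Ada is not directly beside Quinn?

Of the 5! = 120 arrangements, those with Ada and Quinn adjacent number 2 × 4! = 48 (treat the pair as a block with 2 internal orders).
Complementary counting: 120 − 48 = 72.

72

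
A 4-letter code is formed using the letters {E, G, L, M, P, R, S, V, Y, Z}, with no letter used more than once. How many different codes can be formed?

5040

Choose and order 4 of the 10 symbols: the first letter has 10 options, the next 9, then 8, 7.
10 × 9 × 8 × 7 = 5040.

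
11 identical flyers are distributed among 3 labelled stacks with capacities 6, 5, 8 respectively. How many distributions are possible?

Ignoring the caps, the number of non-negative solutions to x_1+…+x_3 = 11 is C(13,2) = 78.
Subtract solutions that violate a single cap (substitute x_i' = x_i − (cap_i+1)): x_1 ≥ 7 gives C(6,2) = 15; x_2 ≥ 6 gives C(7,2) = 21; x_3 ≥ 9 gives C(4,2) = 6. Together 42.
No two caps can be exceeded simultaneously, so the pair terms are all 0.
By inclusion–exclusion the count is 78 − 42 + 0 = 36.

36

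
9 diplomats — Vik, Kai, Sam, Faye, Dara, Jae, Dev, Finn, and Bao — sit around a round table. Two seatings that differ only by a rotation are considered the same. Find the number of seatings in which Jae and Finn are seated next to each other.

10080

Glue Jae and Finn into a block (2 internal orders). Seating 8 units around a circle gives (7)! arrangements.
So 2 × (7)! = 2 × 5040 = 10080.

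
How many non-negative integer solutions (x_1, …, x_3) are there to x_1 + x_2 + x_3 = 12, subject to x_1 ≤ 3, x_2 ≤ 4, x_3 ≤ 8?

10

Without the upper bounds there are C(14,2) = 91 ways to split 12 among 3 variables.
Subtract solutions that violate a single cap (substitute x_i' = x_i − (cap_i+1)): x_1 ≥ 4 gives C(10,2) = 45; x_2 ≥ 5 gives C(9,2) = 36; x_3 ≥ 9 gives C(5,2) = 10. Together 91.
Add back pairs where two caps are both exceeded: 10 + 0 + 0 = 10.
By inclusion–exclusion the count is 91 − 91 + 10 = 10.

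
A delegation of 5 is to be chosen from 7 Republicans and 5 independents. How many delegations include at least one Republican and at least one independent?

Total 5-person selections from all 12: C(12,5) = 792.
Subtract selections that omit an entire group: no Republicans → C(5,5) = 1; no independents → C(7,5) = 21.
Both groups omitted at once is impossible, so 792 − 22 = 770.

770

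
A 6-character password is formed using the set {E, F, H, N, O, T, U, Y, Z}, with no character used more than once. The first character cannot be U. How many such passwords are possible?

The first character has 9−1 = 8 choices (anything except U).
The remaining 5 characters are filled from the other 8 symbols without repetition: 8 × 7 × 6 × 5 × 4 = 6720.
Total: 8 × 6720 = 53760.

53760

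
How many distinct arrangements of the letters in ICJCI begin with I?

Fix I in the first position and arrange the remaining 4 letters.
Those 4 letters have C appearing twice, giving (4)!/(2!) = 12.

12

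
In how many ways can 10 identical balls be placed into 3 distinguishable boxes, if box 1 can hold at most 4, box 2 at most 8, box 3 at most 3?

Ignoring the caps, the number of non-negative solutions to x_1+…+x_3 = 10 is C(12,2) = 66.
Subtract solutions that violate a single cap (substitute x_i' = x_i − (cap_i+1)): x_1 ≥ 5 gives C(7,2) = 21; x_2 ≥ 9 gives C(3,2) = 3; x_3 ≥ 4 gives C(8,2) = 28. Together 52.
Add back pairs where two caps are both exceeded: 0 + 3 + 0 = 3.
By inclusion–exclusion the count is 66 − 52 + 3 = 17.

17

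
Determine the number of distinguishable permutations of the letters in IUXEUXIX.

The 8 letters of IUXEUXIX have repeats: I appearing twice, U appearing twice, and X appearing 3 times.
The number of distinct arrangements is 8!/(3!·2!·2!) = 40320/24 = 1680.

1680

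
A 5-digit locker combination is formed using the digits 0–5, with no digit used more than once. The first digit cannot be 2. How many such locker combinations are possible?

The first digit has 6−1 = 5 choices (anything except 2).
The remaining 4 digits are filled from the other 5 symbols without repetition: 5 × 4 × 3 × 2 = 120.
Total: 5 × 120 = 600.

600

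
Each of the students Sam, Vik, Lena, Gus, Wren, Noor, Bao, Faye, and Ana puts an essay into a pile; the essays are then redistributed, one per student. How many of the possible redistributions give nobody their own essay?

133496

Let Aᵢ be the assignments in which student i gets their own essay. We want the size of the complement of A₁∪…∪A_9.
By inclusion–exclusion this is Σ_{j=0}^{9} (−1)^j C(9,j)·(9−j)!.
Computing: 362880 − 362880 + 181440 − 60480 + 15120 − 3024 + 504 − 72 + 9 − 1 = 133496.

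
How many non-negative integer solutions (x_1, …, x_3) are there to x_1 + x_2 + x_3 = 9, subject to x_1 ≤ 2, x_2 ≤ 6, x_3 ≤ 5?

12

Without the upper bounds there are C(11,2) = 55 ways to split 9 among 3 variables.
Subtract solutions that violate a single cap (substitute x_i' = x_i − (cap_i+1)): x_1 ≥ 3 gives C(8,2) = 28; x_2 ≥ 7 gives C(4,2) = 6; x_3 ≥ 6 gives C(5,2) = 10. Together 44.
Add back pairs where two caps are both exceeded: 0 + 1 + 0 = 1.
By inclusion–exclusion the count is 55 − 44 + 1 = 12.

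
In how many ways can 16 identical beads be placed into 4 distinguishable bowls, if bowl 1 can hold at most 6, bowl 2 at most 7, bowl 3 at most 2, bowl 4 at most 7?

64

By stars and bars, unrestricted non-negative solutions to x_1+…+x_4 = 16 number C(16+3,3) = 969.
Subtract solutions that violate a single cap (substitute x_i' = x_i − (cap_i+1)): x_1 ≥ 7 gives C(12,3) = 220; x_2 ≥ 8 gives C(11,3) = 165; x_3 ≥ 3 gives C(16,3) = 560; x_4 ≥ 8 gives C(11,3) = 165. Together 1110.
Add back pairs where two caps are both exceeded: 4 + 84 + 4 + 56 + 1 + 56 = 205.
By inclusion–exclusion the count is 969 − 1110 + 205 = 64.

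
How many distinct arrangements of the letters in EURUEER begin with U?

Fix U in the first position and arrange the remaining 6 letters.
Those 6 letters have E appearing 3 times and R appearing twice, giving (6)!/(3!·2!) = 60.

60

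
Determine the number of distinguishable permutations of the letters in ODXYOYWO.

The 8 letters of ODXYOYWO have repeats: O appearing 3 times and Y appearing twice.
Dividing 8! = 40320 by 3!·2! = 12 for the repeated letters gives 3360.

3360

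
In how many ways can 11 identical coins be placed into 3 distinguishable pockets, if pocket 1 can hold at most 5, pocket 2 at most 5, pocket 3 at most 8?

Without the upper bounds there are C(13,2) = 78 ways to split 11 among 3 pockets.
Subtract solutions that violate a single cap (substitute x_i' = x_i − (cap_i+1)): x_1 ≥ 6 gives C(7,2) = 21; x_2 ≥ 6 gives C(7,2) = 21; x_3 ≥ 9 gives C(4,2) = 6. Together 48.
No two caps can be exceeded simultaneously, so the pair terms are all 0.
By inclusion–exclusion the count is 78 − 48 + 0 = 30.

30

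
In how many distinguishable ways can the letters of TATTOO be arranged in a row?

The 6 letters of TATTOO have repeats: O appearing twice and T appearing 3 times.
The number of distinct arrangements is 6!/(3!·2!) = 720/12 = 60.

60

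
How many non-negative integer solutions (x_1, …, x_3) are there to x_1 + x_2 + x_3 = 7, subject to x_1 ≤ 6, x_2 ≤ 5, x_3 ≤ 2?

17

Without the upper bounds there are C(9,2) = 36 ways to split 7 among 3 variables.
Subtract solutions that violate a single cap (substitute x_i' = x_i − (cap_i+1)): x_1 ≥ 7 gives C(2,2) = 1; x_2 ≥ 6 gives C(3,2) = 3; x_3 ≥ 3 gives C(6,2) = 15. Together 19.
No two caps can be exceeded simultaneously, so the pair terms are all 0.
By inclusion–exclusion the count is 36 − 19 + 0 = 17.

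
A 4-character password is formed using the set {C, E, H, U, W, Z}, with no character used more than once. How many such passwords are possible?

360

Choose and order 4 of the 6 symbols: the first character has 6 options, the next 5, then 4, 3.
6 × 5 × 4 × 3 = 360.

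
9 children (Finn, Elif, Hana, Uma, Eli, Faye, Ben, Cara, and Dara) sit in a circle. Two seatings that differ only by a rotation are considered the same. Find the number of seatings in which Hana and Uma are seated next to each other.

Treat {Hana, Uma} as one unit (2 internal orders) and seat the resulting 8 units around the table: (7)! circular arrangements.
So 2 × (7)! = 2 × 5040 = 10080.

10080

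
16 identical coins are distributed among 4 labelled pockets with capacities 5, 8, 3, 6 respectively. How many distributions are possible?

By stars and bars, unrestricted non-negative solutions to x_1+…+x_4 = 16 number C(16+3,3) = 969.
Subtract solutions that violate a single cap (substitute x_i' = x_i − (cap_i+1)): x_1 ≥ 6 gives C(13,3) = 286; x_2 ≥ 9 gives C(10,3) = 120; x_3 ≥ 4 gives C(15,3) = 455; x_4 ≥ 7 gives C(12,3) = 220. Together 1081.
Add back pairs where two caps are both exceeded: 4 + 84 + 20 + 20 + 1 + 56 = 185.
By inclusion–exclusion the count is 969 − 1081 + 185 = 73.

73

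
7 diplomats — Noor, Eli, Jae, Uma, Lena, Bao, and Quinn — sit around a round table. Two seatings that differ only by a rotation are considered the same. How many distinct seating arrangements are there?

720

Seat Noor anywhere (absorbing the rotational symmetry), then permute the other 6: (6)! = 720.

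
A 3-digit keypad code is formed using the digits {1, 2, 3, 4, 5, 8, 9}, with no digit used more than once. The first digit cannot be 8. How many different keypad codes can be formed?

The first digit has 7−1 = 6 choices (anything except 8).
The remaining 2 digits are filled from the other 6 symbols without repetition: 6 × 5 = 30.
Total: 6 × 30 = 180.

180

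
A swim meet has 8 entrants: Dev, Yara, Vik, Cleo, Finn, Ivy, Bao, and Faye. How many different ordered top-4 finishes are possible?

This is an ordered selection of 4 from 8: P(8,4).
That gives 8 × 7 × 6 × 5 = 1680.

1680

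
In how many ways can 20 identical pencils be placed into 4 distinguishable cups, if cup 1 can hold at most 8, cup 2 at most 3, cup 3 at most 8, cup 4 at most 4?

By stars and bars, unrestricted non-negative solutions to x_1+…+x_4 = 20 number C(20+3,3) = 1771.
Subtract solutions that violate a single cap (substitute x_i' = x_i − (cap_i+1)): x_1 ≥ 9 gives C(14,3) = 364; x_2 ≥ 4 gives C(19,3) = 969; x_3 ≥ 9 gives C(14,3) = 364; x_4 ≥ 5 gives C(18,3) = 816. Together 2513.
Add back pairs where two caps are both exceeded: 120 + 10 + 84 + 120 + 364 + 84 = 782.
Subtract triples: 0 + 10 + 0 + 10 = 20.
By inclusion–exclusion the count is 1771 − 2513 + 782 − 20 = 20.

20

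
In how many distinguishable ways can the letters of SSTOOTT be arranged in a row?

SSTOOTT has 7 letters with O appearing twice, S appearing twice, and T appearing 3 times.
The number of distinct arrangements is 7!/(3!·2!·2!) = 5040/24 = 210.

210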